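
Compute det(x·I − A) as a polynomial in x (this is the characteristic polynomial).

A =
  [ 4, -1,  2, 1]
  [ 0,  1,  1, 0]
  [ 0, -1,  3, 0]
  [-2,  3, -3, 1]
x^4 - 9*x^3 + 30*x^2 - 44*x + 24

Expanding det(x·I − A) (e.g. by cofactor expansion or by noting that A is similar to its Jordan form J, which has the same characteristic polynomial as A) gives
  χ_A(x) = x^4 - 9*x^3 + 30*x^2 - 44*x + 24
which factors as (x - 3)*(x - 2)^3. The eigenvalues (with algebraic multiplicities) are λ = 2 with multiplicity 3, λ = 3 with multiplicity 1.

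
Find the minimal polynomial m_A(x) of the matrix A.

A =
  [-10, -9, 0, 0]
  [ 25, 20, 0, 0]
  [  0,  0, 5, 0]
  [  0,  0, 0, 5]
x^2 - 10*x + 25

The characteristic polynomial is χ_A(x) = (x - 5)^4, so the eigenvalues are known. The minimal polynomial is
  m_A(x) = Π_λ (x − λ)^{k_λ}
where k_λ is the size of the *largest* Jordan block for λ (equivalently, the smallest k with (A − λI)^k v = 0 for every generalised eigenvector v of λ).

  λ = 5: largest Jordan block has size 2, contributing (x − 5)^2

So m_A(x) = (x - 5)^2 = x^2 - 10*x + 25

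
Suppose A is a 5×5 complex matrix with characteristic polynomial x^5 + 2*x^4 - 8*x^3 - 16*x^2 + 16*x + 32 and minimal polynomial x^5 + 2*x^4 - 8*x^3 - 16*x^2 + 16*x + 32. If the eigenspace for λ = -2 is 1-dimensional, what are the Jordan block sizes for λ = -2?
Block sizes for λ = -2: [3]

Step 1 — from the characteristic polynomial, algebraic multiplicity of λ = -2 is 3. From dim ker(A − (-2)·I) = 1, there are exactly 1 Jordan blocks for λ = -2.
Step 2 — from the minimal polynomial, the factor (x + 2)^3 tells us the largest block for λ = -2 has size 3.
Step 3 — with total size 3, 1 blocks, and largest block 3, the block sizes (in nonincreasing order) are [3].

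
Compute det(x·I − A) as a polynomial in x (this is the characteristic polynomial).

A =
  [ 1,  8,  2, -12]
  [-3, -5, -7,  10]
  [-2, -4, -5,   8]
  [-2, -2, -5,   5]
x^4 + 4*x^3 + 6*x^2 + 4*x + 1

Expanding det(x·I − A) (e.g. by cofactor expansion or by noting that A is similar to its Jordan form J, which has the same characteristic polynomial as A) gives
  χ_A(x) = x^4 + 4*x^3 + 6*x^2 + 4*x + 1
which factors as (x + 1)^4. The eigenvalues (with algebraic multiplicities) are λ = -1 with multiplicity 4.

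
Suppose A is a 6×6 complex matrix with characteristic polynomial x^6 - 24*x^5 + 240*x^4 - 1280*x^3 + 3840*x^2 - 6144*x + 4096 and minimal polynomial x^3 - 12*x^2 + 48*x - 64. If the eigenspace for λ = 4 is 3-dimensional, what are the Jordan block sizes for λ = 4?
Block sizes for λ = 4: [3, 2, 1]

Step 1 — from the characteristic polynomial, algebraic multiplicity of λ = 4 is 6. From dim ker(A − (4)·I) = 3, there are exactly 3 Jordan blocks for λ = 4.
Step 2 — from the minimal polynomial, the factor (x − 4)^3 tells us the largest block for λ = 4 has size 3.
Step 3 — with total size 6, 3 blocks, and largest block 3, the block sizes (in nonincreasing order) are [3, 2, 1].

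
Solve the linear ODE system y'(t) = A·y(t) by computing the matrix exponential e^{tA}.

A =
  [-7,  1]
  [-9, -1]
e^{tA} =
  [-3*t*exp(-4*t) + exp(-4*t), t*exp(-4*t)]
  [-9*t*exp(-4*t), 3*t*exp(-4*t) + exp(-4*t)]

Strategy: write A = P · J · P⁻¹ where J is a Jordan canonical form, so e^{tA} = P · e^{tJ} · P⁻¹, and e^{tJ} can be computed block-by-block.

A has Jordan form
J =
  [-4,  1]
  [ 0, -4]
(up to reordering of blocks).

Per-block formulas:
  For a 2×2 Jordan block J_2(-4): exp(t · J_2(-4)) = e^(-4t)·(I + t·N), where N is the 2×2 nilpotent shift.

After assembling e^{tJ} and conjugating by P, we get:

e^{tA} =
  [-3*t*exp(-4*t) + exp(-4*t), t*exp(-4*t)]
  [-9*t*exp(-4*t), 3*t*exp(-4*t) + exp(-4*t)]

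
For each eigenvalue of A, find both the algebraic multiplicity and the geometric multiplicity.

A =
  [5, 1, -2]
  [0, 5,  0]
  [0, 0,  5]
λ = 5: alg = 3, geom = 2

Step 1 — factor the characteristic polynomial to read off the algebraic multiplicities:
  χ_A(x) = (x - 5)^3

Step 2 — compute geometric multiplicities via the rank-nullity identity g(λ) = n − rank(A − λI):
  rank(A − (5)·I) = 1, so dim ker(A − (5)·I) = n − 1 = 2

Summary:
  λ = 5: algebraic multiplicity = 3, geometric multiplicity = 2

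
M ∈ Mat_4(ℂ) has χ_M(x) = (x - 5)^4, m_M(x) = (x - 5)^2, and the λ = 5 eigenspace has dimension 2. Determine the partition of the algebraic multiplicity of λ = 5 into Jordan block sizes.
Block sizes for λ = 5: [2, 2]

Step 1 — from the characteristic polynomial, algebraic multiplicity of λ = 5 is 4. From dim ker(M − (5)·I) = 2, there are exactly 2 Jordan blocks for λ = 5.
Step 2 — from the minimal polynomial, the factor (x − 5)^2 tells us the largest block for λ = 5 has size 2.
Step 3 — with total size 4, 2 blocks, and largest block 2, the block sizes (in nonincreasing order) are [2, 2].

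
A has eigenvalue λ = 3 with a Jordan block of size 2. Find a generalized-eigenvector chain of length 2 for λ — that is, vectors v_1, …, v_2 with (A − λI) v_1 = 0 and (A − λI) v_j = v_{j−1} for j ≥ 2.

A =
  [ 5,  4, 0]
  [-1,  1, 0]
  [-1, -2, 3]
A Jordan chain for λ = 3 of length 2:
v_1 = (2, -1, -1)ᵀ
v_2 = (1, 0, 0)ᵀ

Let N = A − (3)·I. We want v_2 with N^2 v_2 = 0 but N^1 v_2 ≠ 0; then v_{j-1} := N · v_j for j = 2, …, 2.

Pick v_2 = (1, 0, 0)ᵀ.
Then v_1 = N · v_2 = (2, -1, -1)ᵀ.

Sanity check: (A − (3)·I) v_1 = (0, 0, 0)ᵀ = 0. ✓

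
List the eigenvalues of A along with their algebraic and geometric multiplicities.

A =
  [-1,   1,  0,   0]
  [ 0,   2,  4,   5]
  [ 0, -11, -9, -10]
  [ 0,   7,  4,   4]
λ = -1: alg = 4, geom = 2

Step 1 — factor the characteristic polynomial to read off the algebraic multiplicities:
  χ_A(x) = (x + 1)^4

Step 2 — compute geometric multiplicities via the rank-nullity identity g(λ) = n − rank(A − λI):
  rank(A − (-1)·I) = 2, so dim ker(A − (-1)·I) = n − 2 = 2

Summary:
  λ = -1: algebraic multiplicity = 4, geometric multiplicity = 2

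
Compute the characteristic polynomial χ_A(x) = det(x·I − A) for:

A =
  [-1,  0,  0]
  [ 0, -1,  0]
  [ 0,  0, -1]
x^3 + 3*x^2 + 3*x + 1

Expanding det(x·I − A) (e.g. by cofactor expansion or by noting that A is similar to its Jordan form J, which has the same characteristic polynomial as A) gives
  χ_A(x) = x^3 + 3*x^2 + 3*x + 1
which factors as (x + 1)^3. The eigenvalues (with algebraic multiplicities) are λ = -1 with multiplicity 3.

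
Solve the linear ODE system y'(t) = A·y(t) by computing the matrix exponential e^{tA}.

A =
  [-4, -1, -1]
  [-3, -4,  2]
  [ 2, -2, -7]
e^{tA} =
  [t^2*exp(-5*t) + t*exp(-5*t) + exp(-5*t), -t*exp(-5*t), -t^2*exp(-5*t)/2 - t*exp(-5*t)]
  [-t^2*exp(-5*t) - 3*t*exp(-5*t), t*exp(-5*t) + exp(-5*t), t^2*exp(-5*t)/2 + 2*t*exp(-5*t)]
  [2*t^2*exp(-5*t) + 2*t*exp(-5*t), -2*t*exp(-5*t), -t^2*exp(-5*t) - 2*t*exp(-5*t) + exp(-5*t)]

Strategy: write A = P · J · P⁻¹ where J is a Jordan canonical form, so e^{tA} = P · e^{tJ} · P⁻¹, and e^{tJ} can be computed block-by-block.

A has Jordan form
J =
  [-5,  1,  0]
  [ 0, -5,  1]
  [ 0,  0, -5]
(up to reordering of blocks).

Per-block formulas:
  For a 3×3 Jordan block J_3(-5): exp(t · J_3(-5)) = e^(-5t)·(I + t·N + (t^2/2)·N^2), where N is the 3×3 nilpotent shift.

After assembling e^{tJ} and conjugating by P, we get:

e^{tA} =
  [t^2*exp(-5*t) + t*exp(-5*t) + exp(-5*t), -t*exp(-5*t), -t^2*exp(-5*t)/2 - t*exp(-5*t)]
  [-t^2*exp(-5*t) - 3*t*exp(-5*t), t*exp(-5*t) + exp(-5*t), t^2*exp(-5*t)/2 + 2*t*exp(-5*t)]
  [2*t^2*exp(-5*t) + 2*t*exp(-5*t), -2*t*exp(-5*t), -t^2*exp(-5*t) - 2*t*exp(-5*t) + exp(-5*t)]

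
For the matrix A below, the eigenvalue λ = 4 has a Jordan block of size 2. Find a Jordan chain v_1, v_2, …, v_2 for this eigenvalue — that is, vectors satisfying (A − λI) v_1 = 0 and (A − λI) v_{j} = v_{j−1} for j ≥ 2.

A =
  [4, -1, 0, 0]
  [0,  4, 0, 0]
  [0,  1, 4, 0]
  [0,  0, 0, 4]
A Jordan chain for λ = 4 of length 2:
v_1 = (-1, 0, 1, 0)ᵀ
v_2 = (0, 1, 0, 0)ᵀ

Let N = A − (4)·I. We want v_2 with N^2 v_2 = 0 but N^1 v_2 ≠ 0; then v_{j-1} := N · v_j for j = 2, …, 2.

Pick v_2 = (0, 1, 0, 0)ᵀ.
Then v_1 = N · v_2 = (-1, 0, 1, 0)ᵀ.

Sanity check: (A − (4)·I) v_1 = (0, 0, 0, 0)ᵀ = 0. ✓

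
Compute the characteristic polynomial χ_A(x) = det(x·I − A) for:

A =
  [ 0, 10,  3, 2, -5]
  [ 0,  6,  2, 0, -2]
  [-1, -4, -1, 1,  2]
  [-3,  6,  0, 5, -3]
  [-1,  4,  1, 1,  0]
x^5 - 10*x^4 + 40*x^3 - 80*x^2 + 80*x - 32

Expanding det(x·I − A) (e.g. by cofactor expansion or by noting that A is similar to its Jordan form J, which has the same characteristic polynomial as A) gives
  χ_A(x) = x^5 - 10*x^4 + 40*x^3 - 80*x^2 + 80*x - 32
which factors as (x - 2)^5. The eigenvalues (with algebraic multiplicities) are λ = 2 with multiplicity 5.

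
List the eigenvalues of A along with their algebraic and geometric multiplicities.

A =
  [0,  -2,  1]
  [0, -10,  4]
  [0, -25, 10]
λ = 0: alg = 3, geom = 1

Step 1 — factor the characteristic polynomial to read off the algebraic multiplicities:
  χ_A(x) = x^3

Step 2 — compute geometric multiplicities via the rank-nullity identity g(λ) = n − rank(A − λI):
  rank(A − (0)·I) = 2, so dim ker(A − (0)·I) = n − 2 = 1

Summary:
  λ = 0: algebraic multiplicity = 3, geometric multiplicity = 1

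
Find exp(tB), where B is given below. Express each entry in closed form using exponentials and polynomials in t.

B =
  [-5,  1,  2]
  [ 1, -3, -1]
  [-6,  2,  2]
e^{tB} =
  [-t^2*exp(-2*t) - 3*t*exp(-2*t) + exp(-2*t), t*exp(-2*t), t^2*exp(-2*t)/2 + 2*t*exp(-2*t)]
  [t^2*exp(-2*t) + t*exp(-2*t), -t*exp(-2*t) + exp(-2*t), -t^2*exp(-2*t)/2 - t*exp(-2*t)]
  [-2*t^2*exp(-2*t) - 6*t*exp(-2*t), 2*t*exp(-2*t), t^2*exp(-2*t) + 4*t*exp(-2*t) + exp(-2*t)]

Strategy: write B = P · J · P⁻¹ where J is a Jordan canonical form, so e^{tB} = P · e^{tJ} · P⁻¹, and e^{tJ} can be computed block-by-block.

B has Jordan form
J =
  [-2,  1,  0]
  [ 0, -2,  1]
  [ 0,  0, -2]
(up to reordering of blocks).

Per-block formulas:
  For a 3×3 Jordan block J_3(-2): exp(t · J_3(-2)) = e^(-2t)·(I + t·N + (t^2/2)·N^2), where N is the 3×3 nilpotent shift.

After assembling e^{tJ} and conjugating by P, we get:

e^{tB} =
  [-t^2*exp(-2*t) - 3*t*exp(-2*t) + exp(-2*t), t*exp(-2*t), t^2*exp(-2*t)/2 + 2*t*exp(-2*t)]
  [t^2*exp(-2*t) + t*exp(-2*t), -t*exp(-2*t) + exp(-2*t), -t^2*exp(-2*t)/2 - t*exp(-2*t)]
  [-2*t^2*exp(-2*t) - 6*t*exp(-2*t), 2*t*exp(-2*t), t^2*exp(-2*t) + 4*t*exp(-2*t) + exp(-2*t)]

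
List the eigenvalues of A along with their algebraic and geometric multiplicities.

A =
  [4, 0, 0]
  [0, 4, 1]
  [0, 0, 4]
λ = 4: alg = 3, geom = 2

Step 1 — factor the characteristic polynomial to read off the algebraic multiplicities:
  χ_A(x) = (x - 4)^3

Step 2 — compute geometric multiplicities via the rank-nullity identity g(λ) = n − rank(A − λI):
  rank(A − (4)·I) = 1, so dim ker(A − (4)·I) = n − 1 = 2

Summary:
  λ = 4: algebraic multiplicity = 3, geometric multiplicity = 2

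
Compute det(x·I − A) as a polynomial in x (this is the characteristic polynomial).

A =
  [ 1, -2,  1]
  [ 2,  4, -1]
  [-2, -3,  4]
x^3 - 9*x^2 + 27*x - 27

Expanding det(x·I − A) (e.g. by cofactor expansion or by noting that A is similar to its Jordan form J, which has the same characteristic polynomial as A) gives
  χ_A(x) = x^3 - 9*x^2 + 27*x - 27
which factors as (x - 3)^3. The eigenvalues (with algebraic multiplicities) are λ = 3 with multiplicity 3.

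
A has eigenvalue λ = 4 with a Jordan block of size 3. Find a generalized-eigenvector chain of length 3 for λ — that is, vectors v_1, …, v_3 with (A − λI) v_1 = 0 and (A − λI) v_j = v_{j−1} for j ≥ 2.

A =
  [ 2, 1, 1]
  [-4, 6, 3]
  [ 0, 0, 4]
A Jordan chain for λ = 4 of length 3:
v_1 = (1, 2, 0)ᵀ
v_2 = (1, 3, 0)ᵀ
v_3 = (0, 0, 1)ᵀ

Let N = A − (4)·I. We want v_3 with N^3 v_3 = 0 but N^2 v_3 ≠ 0; then v_{j-1} := N · v_j for j = 3, …, 2.

Pick v_3 = (0, 0, 1)ᵀ.
Then v_2 = N · v_3 = (1, 3, 0)ᵀ.
Then v_1 = N · v_2 = (1, 2, 0)ᵀ.

Sanity check: (A − (4)·I) v_1 = (0, 0, 0)ᵀ = 0. ✓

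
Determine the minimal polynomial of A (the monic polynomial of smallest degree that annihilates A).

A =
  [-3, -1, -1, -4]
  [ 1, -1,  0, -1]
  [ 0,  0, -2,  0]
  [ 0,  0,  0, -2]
x^3 + 6*x^2 + 12*x + 8

The characteristic polynomial is χ_A(x) = (x + 2)^4, so the eigenvalues are known. The minimal polynomial is
  m_A(x) = Π_λ (x − λ)^{k_λ}
where k_λ is the size of the *largest* Jordan block for λ (equivalently, the smallest k with (A − λI)^k v = 0 for every generalised eigenvector v of λ).

  λ = -2: largest Jordan block has size 3, contributing (x + 2)^3

So m_A(x) = (x + 2)^3 = x^3 + 6*x^2 + 12*x + 8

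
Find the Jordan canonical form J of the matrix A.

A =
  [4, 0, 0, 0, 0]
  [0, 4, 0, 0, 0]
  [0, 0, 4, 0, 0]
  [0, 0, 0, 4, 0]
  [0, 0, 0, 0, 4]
J_1(4) ⊕ J_1(4) ⊕ J_1(4) ⊕ J_1(4) ⊕ J_1(4)

The characteristic polynomial is
  det(x·I − A) = x^5 - 20*x^4 + 160*x^3 - 640*x^2 + 1280*x - 1024 = (x - 4)^5

Eigenvalues and multiplicities (the geometric multiplicity of λ is n − rank(A − λI), which equals the number of Jordan blocks for λ):
  λ = 4: algebraic multiplicity = 5, geometric multiplicity = 5

Determining the block sizes for each eigenvalue:
  λ = 4: gm = am = 5, so every block has size 1 → block sizes [1, 1, 1, 1, 1]

Assembling the blocks gives a Jordan form
J =
  [4, 0, 0, 0, 0]
  [0, 4, 0, 0, 0]
  [0, 0, 4, 0, 0]
  [0, 0, 0, 4, 0]
  [0, 0, 0, 0, 4]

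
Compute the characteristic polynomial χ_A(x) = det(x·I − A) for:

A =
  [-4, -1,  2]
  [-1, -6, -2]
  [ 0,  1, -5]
x^3 + 15*x^2 + 75*x + 125

Expanding det(x·I − A) (e.g. by cofactor expansion or by noting that A is similar to its Jordan form J, which has the same characteristic polynomial as A) gives
  χ_A(x) = x^3 + 15*x^2 + 75*x + 125
which factors as (x + 5)^3. The eigenvalues (with algebraic multiplicities) are λ = -5 with multiplicity 3.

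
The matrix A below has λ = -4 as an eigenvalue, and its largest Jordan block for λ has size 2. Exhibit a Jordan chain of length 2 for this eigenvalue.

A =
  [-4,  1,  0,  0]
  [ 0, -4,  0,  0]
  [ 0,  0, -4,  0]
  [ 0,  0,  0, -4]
A Jordan chain for λ = -4 of length 2:
v_1 = (1, 0, 0, 0)ᵀ
v_2 = (0, 1, 0, 0)ᵀ

Let N = A − (-4)·I. We want v_2 with N^2 v_2 = 0 but N^1 v_2 ≠ 0; then v_{j-1} := N · v_j for j = 2, …, 2.

Pick v_2 = (0, 1, 0, 0)ᵀ.
Then v_1 = N · v_2 = (1, 0, 0, 0)ᵀ.

Sanity check: (A − (-4)·I) v_1 = (0, 0, 0, 0)ᵀ = 0. ✓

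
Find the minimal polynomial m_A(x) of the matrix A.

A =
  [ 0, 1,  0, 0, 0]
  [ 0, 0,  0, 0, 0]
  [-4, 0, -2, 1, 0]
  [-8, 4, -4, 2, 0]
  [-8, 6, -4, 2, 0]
x^2

The characteristic polynomial is χ_A(x) = x^5, so the eigenvalues are known. The minimal polynomial is
  m_A(x) = Π_λ (x − λ)^{k_λ}
where k_λ is the size of the *largest* Jordan block for λ (equivalently, the smallest k with (A − λI)^k v = 0 for every generalised eigenvector v of λ).

  λ = 0: largest Jordan block has size 2, contributing (x − 0)^2

So m_A(x) = x^2 = x^2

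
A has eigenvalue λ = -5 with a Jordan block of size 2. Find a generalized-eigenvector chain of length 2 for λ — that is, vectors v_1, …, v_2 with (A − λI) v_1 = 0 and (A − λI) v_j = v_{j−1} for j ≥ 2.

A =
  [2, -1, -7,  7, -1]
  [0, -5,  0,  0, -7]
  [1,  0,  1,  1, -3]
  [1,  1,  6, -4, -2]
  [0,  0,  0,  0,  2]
A Jordan chain for λ = -5 of length 2:
v_1 = (-1, 0, 0, 1, 0)ᵀ
v_2 = (0, 1, 0, 0, 0)ᵀ

Let N = A − (-5)·I. We want v_2 with N^2 v_2 = 0 but N^1 v_2 ≠ 0; then v_{j-1} := N · v_j for j = 2, …, 2.

Pick v_2 = (0, 1, 0, 0, 0)ᵀ.
Then v_1 = N · v_2 = (-1, 0, 0, 1, 0)ᵀ.

Sanity check: (A − (-5)·I) v_1 = (0, 0, 0, 0, 0)ᵀ = 0. ✓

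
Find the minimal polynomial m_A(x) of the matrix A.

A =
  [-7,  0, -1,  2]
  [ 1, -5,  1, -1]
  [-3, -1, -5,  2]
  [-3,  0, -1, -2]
x^4 + 19*x^3 + 135*x^2 + 425*x + 500

The characteristic polynomial is χ_A(x) = (x + 4)*(x + 5)^3, so the eigenvalues are known. The minimal polynomial is
  m_A(x) = Π_λ (x − λ)^{k_λ}
where k_λ is the size of the *largest* Jordan block for λ (equivalently, the smallest k with (A − λI)^k v = 0 for every generalised eigenvector v of λ).

  λ = -5: largest Jordan block has size 3, contributing (x + 5)^3
  λ = -4: largest Jordan block has size 1, contributing (x + 4)

So m_A(x) = (x + 4)*(x + 5)^3 = x^4 + 19*x^3 + 135*x^2 + 425*x + 500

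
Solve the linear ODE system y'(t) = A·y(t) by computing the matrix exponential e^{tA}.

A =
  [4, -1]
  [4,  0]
e^{tA} =
  [2*t*exp(2*t) + exp(2*t), -t*exp(2*t)]
  [4*t*exp(2*t), -2*t*exp(2*t) + exp(2*t)]

Strategy: write A = P · J · P⁻¹ where J is a Jordan canonical form, so e^{tA} = P · e^{tJ} · P⁻¹, and e^{tJ} can be computed block-by-block.

A has Jordan form
J =
  [2, 1]
  [0, 2]
(up to reordering of blocks).

Per-block formulas:
  For a 2×2 Jordan block J_2(2): exp(t · J_2(2)) = e^(2t)·(I + t·N), where N is the 2×2 nilpotent shift.

After assembling e^{tJ} and conjugating by P, we get:

e^{tA} =
  [2*t*exp(2*t) + exp(2*t), -t*exp(2*t)]
  [4*t*exp(2*t), -2*t*exp(2*t) + exp(2*t)]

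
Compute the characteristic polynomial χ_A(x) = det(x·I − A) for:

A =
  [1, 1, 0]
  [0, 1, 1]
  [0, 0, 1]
x^3 - 3*x^2 + 3*x - 1

Expanding det(x·I − A) (e.g. by cofactor expansion or by noting that A is similar to its Jordan form J, which has the same characteristic polynomial as A) gives
  χ_A(x) = x^3 - 3*x^2 + 3*x - 1
which factors as (x - 1)^3. The eigenvalues (with algebraic multiplicities) are λ = 1 with multiplicity 3.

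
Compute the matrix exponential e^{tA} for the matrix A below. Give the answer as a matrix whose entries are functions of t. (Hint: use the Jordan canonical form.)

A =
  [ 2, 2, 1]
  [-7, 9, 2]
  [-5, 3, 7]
e^{tA} =
  [-3*t^2*exp(6*t)/2 - 4*t*exp(6*t) + exp(6*t), t^2*exp(6*t)/2 + 2*t*exp(6*t), t^2*exp(6*t)/2 + t*exp(6*t)]
  [-3*t^2*exp(6*t)/2 - 7*t*exp(6*t), t^2*exp(6*t)/2 + 3*t*exp(6*t) + exp(6*t), t^2*exp(6*t)/2 + 2*t*exp(6*t)]
  [-3*t^2*exp(6*t) - 5*t*exp(6*t), t^2*exp(6*t) + 3*t*exp(6*t), t^2*exp(6*t) + t*exp(6*t) + exp(6*t)]

Strategy: write A = P · J · P⁻¹ where J is a Jordan canonical form, so e^{tA} = P · e^{tJ} · P⁻¹, and e^{tJ} can be computed block-by-block.

A has Jordan form
J =
  [6, 1, 0]
  [0, 6, 1]
  [0, 0, 6]
(up to reordering of blocks).

Per-block formulas:
  For a 3×3 Jordan block J_3(6): exp(t · J_3(6)) = e^(6t)·(I + t·N + (t^2/2)·N^2), where N is the 3×3 nilpotent shift.

After assembling e^{tJ} and conjugating by P, we get:

e^{tA} =
  [-3*t^2*exp(6*t)/2 - 4*t*exp(6*t) + exp(6*t), t^2*exp(6*t)/2 + 2*t*exp(6*t), t^2*exp(6*t)/2 + t*exp(6*t)]
  [-3*t^2*exp(6*t)/2 - 7*t*exp(6*t), t^2*exp(6*t)/2 + 3*t*exp(6*t) + exp(6*t), t^2*exp(6*t)/2 + 2*t*exp(6*t)]
  [-3*t^2*exp(6*t) - 5*t*exp(6*t), t^2*exp(6*t) + 3*t*exp(6*t), t^2*exp(6*t) + t*exp(6*t) + exp(6*t)]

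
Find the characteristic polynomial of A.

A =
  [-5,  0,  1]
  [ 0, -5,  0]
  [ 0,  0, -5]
x^3 + 15*x^2 + 75*x + 125

Expanding det(x·I − A) (e.g. by cofactor expansion or by noting that A is similar to its Jordan form J, which has the same characteristic polynomial as A) gives
  χ_A(x) = x^3 + 15*x^2 + 75*x + 125
which factors as (x + 5)^3. The eigenvalues (with algebraic multiplicities) are λ = -5 with multiplicity 3.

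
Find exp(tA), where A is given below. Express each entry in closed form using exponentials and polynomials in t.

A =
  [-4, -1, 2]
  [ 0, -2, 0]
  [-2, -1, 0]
e^{tA} =
  [-2*t*exp(-2*t) + exp(-2*t), -t*exp(-2*t), 2*t*exp(-2*t)]
  [0, exp(-2*t), 0]
  [-2*t*exp(-2*t), -t*exp(-2*t), 2*t*exp(-2*t) + exp(-2*t)]

Strategy: write A = P · J · P⁻¹ where J is a Jordan canonical form, so e^{tA} = P · e^{tJ} · P⁻¹, and e^{tJ} can be computed block-by-block.

A has Jordan form
J =
  [-2,  1,  0]
  [ 0, -2,  0]
  [ 0,  0, -2]
(up to reordering of blocks).

Per-block formulas:
  For a 1×1 block at λ = -2: exp(t · [-2]) = [e^(-2t)].
  For a 2×2 Jordan block J_2(-2): exp(t · J_2(-2)) = e^(-2t)·(I + t·N), where N is the 2×2 nilpotent shift.

After assembling e^{tJ} and conjugating by P, we get:

e^{tA} =
  [-2*t*exp(-2*t) + exp(-2*t), -t*exp(-2*t), 2*t*exp(-2*t)]
  [0, exp(-2*t), 0]
  [-2*t*exp(-2*t), -t*exp(-2*t), 2*t*exp(-2*t) + exp(-2*t)]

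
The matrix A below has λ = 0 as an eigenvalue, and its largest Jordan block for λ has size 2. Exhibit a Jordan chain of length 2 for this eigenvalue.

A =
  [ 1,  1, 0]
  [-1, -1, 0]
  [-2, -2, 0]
A Jordan chain for λ = 0 of length 2:
v_1 = (1, -1, -2)ᵀ
v_2 = (1, 0, 0)ᵀ

Let N = A − (0)·I. We want v_2 with N^2 v_2 = 0 but N^1 v_2 ≠ 0; then v_{j-1} := N · v_j for j = 2, …, 2.

Pick v_2 = (1, 0, 0)ᵀ.
Then v_1 = N · v_2 = (1, -1, -2)ᵀ.

Sanity check: (A − (0)·I) v_1 = (0, 0, 0)ᵀ = 0. ✓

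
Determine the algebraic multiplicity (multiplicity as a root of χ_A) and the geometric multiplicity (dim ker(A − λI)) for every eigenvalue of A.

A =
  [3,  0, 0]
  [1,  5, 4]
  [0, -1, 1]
λ = 3: alg = 3, geom = 1

Step 1 — factor the characteristic polynomial to read off the algebraic multiplicities:
  χ_A(x) = (x - 3)^3

Step 2 — compute geometric multiplicities via the rank-nullity identity g(λ) = n − rank(A − λI):
  rank(A − (3)·I) = 2, so dim ker(A − (3)·I) = n − 2 = 1

Summary:
  λ = 3: algebraic multiplicity = 3, geometric multiplicity = 1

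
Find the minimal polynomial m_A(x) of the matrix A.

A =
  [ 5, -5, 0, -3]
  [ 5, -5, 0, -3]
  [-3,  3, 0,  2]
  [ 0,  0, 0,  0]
x^2

The characteristic polynomial is χ_A(x) = x^4, so the eigenvalues are known. The minimal polynomial is
  m_A(x) = Π_λ (x − λ)^{k_λ}
where k_λ is the size of the *largest* Jordan block for λ (equivalently, the smallest k with (A − λI)^k v = 0 for every generalised eigenvector v of λ).

  λ = 0: largest Jordan block has size 2, contributing (x − 0)^2

So m_A(x) = x^2 = x^2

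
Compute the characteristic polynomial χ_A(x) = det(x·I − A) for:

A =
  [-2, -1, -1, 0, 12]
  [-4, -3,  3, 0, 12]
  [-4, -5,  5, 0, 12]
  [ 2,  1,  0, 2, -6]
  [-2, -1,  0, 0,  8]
x^5 - 10*x^4 + 40*x^3 - 80*x^2 + 80*x - 32

Expanding det(x·I − A) (e.g. by cofactor expansion or by noting that A is similar to its Jordan form J, which has the same characteristic polynomial as A) gives
  χ_A(x) = x^5 - 10*x^4 + 40*x^3 - 80*x^2 + 80*x - 32
which factors as (x - 2)^5. The eigenvalues (with algebraic multiplicities) are λ = 2 with multiplicity 5.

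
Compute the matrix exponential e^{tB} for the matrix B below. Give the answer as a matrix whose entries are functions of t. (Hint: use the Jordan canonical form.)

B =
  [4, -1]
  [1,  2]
e^{tB} =
  [t*exp(3*t) + exp(3*t), -t*exp(3*t)]
  [t*exp(3*t), -t*exp(3*t) + exp(3*t)]

Strategy: write B = P · J · P⁻¹ where J is a Jordan canonical form, so e^{tB} = P · e^{tJ} · P⁻¹, and e^{tJ} can be computed block-by-block.

B has Jordan form
J =
  [3, 1]
  [0, 3]
(up to reordering of blocks).

Per-block formulas:
  For a 2×2 Jordan block J_2(3): exp(t · J_2(3)) = e^(3t)·(I + t·N), where N is the 2×2 nilpotent shift.

After assembling e^{tJ} and conjugating by P, we get:

e^{tB} =
  [t*exp(3*t) + exp(3*t), -t*exp(3*t)]
  [t*exp(3*t), -t*exp(3*t) + exp(3*t)]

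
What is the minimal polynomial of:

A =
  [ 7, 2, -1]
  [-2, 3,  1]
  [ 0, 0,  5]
x^2 - 10*x + 25

The characteristic polynomial is χ_A(x) = (x - 5)^3, so the eigenvalues are known. The minimal polynomial is
  m_A(x) = Π_λ (x − λ)^{k_λ}
where k_λ is the size of the *largest* Jordan block for λ (equivalently, the smallest k with (A − λI)^k v = 0 for every generalised eigenvector v of λ).

  λ = 5: largest Jordan block has size 2, contributing (x − 5)^2

So m_A(x) = (x - 5)^2 = x^2 - 10*x + 25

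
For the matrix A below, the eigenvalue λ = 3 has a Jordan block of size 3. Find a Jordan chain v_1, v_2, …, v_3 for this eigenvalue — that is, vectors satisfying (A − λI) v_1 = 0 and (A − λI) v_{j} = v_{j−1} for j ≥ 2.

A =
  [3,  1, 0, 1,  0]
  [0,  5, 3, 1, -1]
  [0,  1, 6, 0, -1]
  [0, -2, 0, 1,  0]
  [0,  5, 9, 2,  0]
A Jordan chain for λ = 3 of length 3:
v_1 = (3, 6, 3, -6, 15)ᵀ
v_2 = (0, 3, 3, 0, 9)ᵀ
v_3 = (0, 0, 1, 0, 0)ᵀ

Let N = A − (3)·I. We want v_3 with N^3 v_3 = 0 but N^2 v_3 ≠ 0; then v_{j-1} := N · v_j for j = 3, …, 2.

Pick v_3 = (0, 0, 1, 0, 0)ᵀ.
Then v_2 = N · v_3 = (0, 3, 3, 0, 9)ᵀ.
Then v_1 = N · v_2 = (3, 6, 3, -6, 15)ᵀ.

Sanity check: (A − (3)·I) v_1 = (0, 0, 0, 0, 0)ᵀ = 0. ✓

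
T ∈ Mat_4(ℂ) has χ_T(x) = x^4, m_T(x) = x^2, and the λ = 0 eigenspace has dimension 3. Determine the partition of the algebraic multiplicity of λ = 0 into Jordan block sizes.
Block sizes for λ = 0: [2, 1, 1]

Step 1 — from the characteristic polynomial, algebraic multiplicity of λ = 0 is 4. From dim ker(T − (0)·I) = 3, there are exactly 3 Jordan blocks for λ = 0.
Step 2 — from the minimal polynomial, the factor (x − 0)^2 tells us the largest block for λ = 0 has size 2.
Step 3 — with total size 4, 3 blocks, and largest block 2, the block sizes (in nonincreasing order) are [2, 1, 1].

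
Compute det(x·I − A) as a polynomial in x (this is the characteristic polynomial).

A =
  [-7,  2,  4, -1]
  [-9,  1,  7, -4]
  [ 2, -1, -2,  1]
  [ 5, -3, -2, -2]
x^4 + 10*x^3 + 33*x^2 + 40*x + 16

Expanding det(x·I − A) (e.g. by cofactor expansion or by noting that A is similar to its Jordan form J, which has the same characteristic polynomial as A) gives
  χ_A(x) = x^4 + 10*x^3 + 33*x^2 + 40*x + 16
which factors as (x + 1)^2*(x + 4)^2. The eigenvalues (with algebraic multiplicities) are λ = -4 with multiplicity 2, λ = -1 with multiplicity 2.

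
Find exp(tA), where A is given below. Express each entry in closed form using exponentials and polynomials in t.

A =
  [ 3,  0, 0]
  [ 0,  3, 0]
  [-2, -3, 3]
e^{tA} =
  [exp(3*t), 0, 0]
  [0, exp(3*t), 0]
  [-2*t*exp(3*t), -3*t*exp(3*t), exp(3*t)]

Strategy: write A = P · J · P⁻¹ where J is a Jordan canonical form, so e^{tA} = P · e^{tJ} · P⁻¹, and e^{tJ} can be computed block-by-block.

A has Jordan form
J =
  [3, 1, 0]
  [0, 3, 0]
  [0, 0, 3]
(up to reordering of blocks).

Per-block formulas:
  For a 2×2 Jordan block J_2(3): exp(t · J_2(3)) = e^(3t)·(I + t·N), where N is the 2×2 nilpotent shift.
  For a 1×1 block at λ = 3: exp(t · [3]) = [e^(3t)].

After assembling e^{tJ} and conjugating by P, we get:

e^{tA} =
  [exp(3*t), 0, 0]
  [0, exp(3*t), 0]
  [-2*t*exp(3*t), -3*t*exp(3*t), exp(3*t)]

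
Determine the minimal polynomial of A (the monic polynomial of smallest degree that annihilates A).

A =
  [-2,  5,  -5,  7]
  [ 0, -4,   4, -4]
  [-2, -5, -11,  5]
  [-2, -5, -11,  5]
x^3 + 8*x^2 + 16*x

The characteristic polynomial is χ_A(x) = x*(x + 4)^3, so the eigenvalues are known. The minimal polynomial is
  m_A(x) = Π_λ (x − λ)^{k_λ}
where k_λ is the size of the *largest* Jordan block for λ (equivalently, the smallest k with (A − λI)^k v = 0 for every generalised eigenvector v of λ).

  λ = -4: largest Jordan block has size 2, contributing (x + 4)^2
  λ = 0: largest Jordan block has size 1, contributing (x − 0)

So m_A(x) = x*(x + 4)^2 = x^3 + 8*x^2 + 16*x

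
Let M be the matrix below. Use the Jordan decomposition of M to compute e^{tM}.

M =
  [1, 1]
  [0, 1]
e^{tM} =
  [exp(t), t*exp(t)]
  [0, exp(t)]

Strategy: write M = P · J · P⁻¹ where J is a Jordan canonical form, so e^{tM} = P · e^{tJ} · P⁻¹, and e^{tJ} can be computed block-by-block.

M has Jordan form
J =
  [1, 1]
  [0, 1]
(up to reordering of blocks).

Per-block formulas:
  For a 2×2 Jordan block J_2(1): exp(t · J_2(1)) = e^(1t)·(I + t·N), where N is the 2×2 nilpotent shift.

After assembling e^{tJ} and conjugating by P, we get:

e^{tM} =
  [exp(t), t*exp(t)]
  [0, exp(t)]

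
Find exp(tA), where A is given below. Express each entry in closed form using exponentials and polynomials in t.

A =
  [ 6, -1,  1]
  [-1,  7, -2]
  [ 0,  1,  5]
e^{tA} =
  [t^2*exp(6*t)/2 + exp(6*t), -t*exp(6*t), t^2*exp(6*t)/2 + t*exp(6*t)]
  [-t^2*exp(6*t)/2 - t*exp(6*t), t*exp(6*t) + exp(6*t), -t^2*exp(6*t)/2 - 2*t*exp(6*t)]
  [-t^2*exp(6*t)/2, t*exp(6*t), -t^2*exp(6*t)/2 - t*exp(6*t) + exp(6*t)]

Strategy: write A = P · J · P⁻¹ where J is a Jordan canonical form, so e^{tA} = P · e^{tJ} · P⁻¹, and e^{tJ} can be computed block-by-block.

A has Jordan form
J =
  [6, 1, 0]
  [0, 6, 1]
  [0, 0, 6]
(up to reordering of blocks).

Per-block formulas:
  For a 3×3 Jordan block J_3(6): exp(t · J_3(6)) = e^(6t)·(I + t·N + (t^2/2)·N^2), where N is the 3×3 nilpotent shift.

After assembling e^{tJ} and conjugating by P, we get:

e^{tA} =
  [t^2*exp(6*t)/2 + exp(6*t), -t*exp(6*t), t^2*exp(6*t)/2 + t*exp(6*t)]
  [-t^2*exp(6*t)/2 - t*exp(6*t), t*exp(6*t) + exp(6*t), -t^2*exp(6*t)/2 - 2*t*exp(6*t)]
  [-t^2*exp(6*t)/2, t*exp(6*t), -t^2*exp(6*t)/2 - t*exp(6*t) + exp(6*t)]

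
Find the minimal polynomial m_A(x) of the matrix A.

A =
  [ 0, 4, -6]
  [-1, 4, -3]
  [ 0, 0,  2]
x^2 - 4*x + 4

The characteristic polynomial is χ_A(x) = (x - 2)^3, so the eigenvalues are known. The minimal polynomial is
  m_A(x) = Π_λ (x − λ)^{k_λ}
where k_λ is the size of the *largest* Jordan block for λ (equivalently, the smallest k with (A − λI)^k v = 0 for every generalised eigenvector v of λ).

  λ = 2: largest Jordan block has size 2, contributing (x − 2)^2

So m_A(x) = (x - 2)^2 = x^2 - 4*x + 4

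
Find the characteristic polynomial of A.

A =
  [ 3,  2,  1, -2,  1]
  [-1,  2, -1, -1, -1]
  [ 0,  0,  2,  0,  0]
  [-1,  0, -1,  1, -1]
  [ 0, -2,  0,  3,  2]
x^5 - 10*x^4 + 40*x^3 - 80*x^2 + 80*x - 32

Expanding det(x·I − A) (e.g. by cofactor expansion or by noting that A is similar to its Jordan form J, which has the same characteristic polynomial as A) gives
  χ_A(x) = x^5 - 10*x^4 + 40*x^3 - 80*x^2 + 80*x - 32
which factors as (x - 2)^5. The eigenvalues (with algebraic multiplicities) are λ = 2 with multiplicity 5.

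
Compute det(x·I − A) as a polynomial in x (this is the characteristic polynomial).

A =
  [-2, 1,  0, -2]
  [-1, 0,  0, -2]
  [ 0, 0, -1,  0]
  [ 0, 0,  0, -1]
x^4 + 4*x^3 + 6*x^2 + 4*x + 1

Expanding det(x·I − A) (e.g. by cofactor expansion or by noting that A is similar to its Jordan form J, which has the same characteristic polynomial as A) gives
  χ_A(x) = x^4 + 4*x^3 + 6*x^2 + 4*x + 1
which factors as (x + 1)^4. The eigenvalues (with algebraic multiplicities) are λ = -1 with multiplicity 4.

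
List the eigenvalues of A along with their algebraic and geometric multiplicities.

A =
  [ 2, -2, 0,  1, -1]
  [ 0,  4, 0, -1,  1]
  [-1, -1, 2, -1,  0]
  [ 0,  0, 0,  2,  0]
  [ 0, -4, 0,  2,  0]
λ = 2: alg = 5, geom = 3

Step 1 — factor the characteristic polynomial to read off the algebraic multiplicities:
  χ_A(x) = (x - 2)^5

Step 2 — compute geometric multiplicities via the rank-nullity identity g(λ) = n − rank(A − λI):
  rank(A − (2)·I) = 2, so dim ker(A − (2)·I) = n − 2 = 3

Summary:
  λ = 2: algebraic multiplicity = 5, geometric multiplicity = 3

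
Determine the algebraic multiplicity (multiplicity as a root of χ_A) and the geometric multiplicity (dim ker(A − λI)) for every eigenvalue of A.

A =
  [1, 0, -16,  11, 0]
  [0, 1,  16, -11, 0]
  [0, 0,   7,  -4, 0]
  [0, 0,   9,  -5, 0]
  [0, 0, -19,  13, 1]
λ = 1: alg = 5, geom = 3

Step 1 — factor the characteristic polynomial to read off the algebraic multiplicities:
  χ_A(x) = (x - 1)^5

Step 2 — compute geometric multiplicities via the rank-nullity identity g(λ) = n − rank(A − λI):
  rank(A − (1)·I) = 2, so dim ker(A − (1)·I) = n − 2 = 3

Summary:
  λ = 1: algebraic multiplicity = 5, geometric multiplicity = 3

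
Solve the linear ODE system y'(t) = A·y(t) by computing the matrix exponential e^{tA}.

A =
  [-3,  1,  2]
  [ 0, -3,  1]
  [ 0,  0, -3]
e^{tA} =
  [exp(-3*t), t*exp(-3*t), t^2*exp(-3*t)/2 + 2*t*exp(-3*t)]
  [0, exp(-3*t), t*exp(-3*t)]
  [0, 0, exp(-3*t)]

Strategy: write A = P · J · P⁻¹ where J is a Jordan canonical form, so e^{tA} = P · e^{tJ} · P⁻¹, and e^{tJ} can be computed block-by-block.

A has Jordan form
J =
  [-3,  1,  0]
  [ 0, -3,  1]
  [ 0,  0, -3]
(up to reordering of blocks).

Per-block formulas:
  For a 3×3 Jordan block J_3(-3): exp(t · J_3(-3)) = e^(-3t)·(I + t·N + (t^2/2)·N^2), where N is the 3×3 nilpotent shift.

After assembling e^{tJ} and conjugating by P, we get:

e^{tA} =
  [exp(-3*t), t*exp(-3*t), t^2*exp(-3*t)/2 + 2*t*exp(-3*t)]
  [0, exp(-3*t), t*exp(-3*t)]
  [0, 0, exp(-3*t)]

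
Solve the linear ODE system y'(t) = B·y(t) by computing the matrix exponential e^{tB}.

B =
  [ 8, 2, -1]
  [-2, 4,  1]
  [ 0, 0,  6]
e^{tB} =
  [2*t*exp(6*t) + exp(6*t), 2*t*exp(6*t), -t*exp(6*t)]
  [-2*t*exp(6*t), -2*t*exp(6*t) + exp(6*t), t*exp(6*t)]
  [0, 0, exp(6*t)]

Strategy: write B = P · J · P⁻¹ where J is a Jordan canonical form, so e^{tB} = P · e^{tJ} · P⁻¹, and e^{tJ} can be computed block-by-block.

B has Jordan form
J =
  [6, 1, 0]
  [0, 6, 0]
  [0, 0, 6]
(up to reordering of blocks).

Per-block formulas:
  For a 2×2 Jordan block J_2(6): exp(t · J_2(6)) = e^(6t)·(I + t·N), where N is the 2×2 nilpotent shift.
  For a 1×1 block at λ = 6: exp(t · [6]) = [e^(6t)].

After assembling e^{tJ} and conjugating by P, we get:

e^{tB} =
  [2*t*exp(6*t) + exp(6*t), 2*t*exp(6*t), -t*exp(6*t)]
  [-2*t*exp(6*t), -2*t*exp(6*t) + exp(6*t), t*exp(6*t)]
  [0, 0, exp(6*t)]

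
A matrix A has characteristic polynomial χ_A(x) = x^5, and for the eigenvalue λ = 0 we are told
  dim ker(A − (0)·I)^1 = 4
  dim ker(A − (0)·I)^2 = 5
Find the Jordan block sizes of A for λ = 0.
Block sizes for λ = 0: [2, 1, 1, 1]

From the dimensions of kernels of powers, the number of Jordan blocks of size at least j is d_j − d_{j−1} where d_j = dim ker(N^j) (with d_0 = 0). Computing the differences gives [4, 1].
The number of blocks of size exactly k is (#blocks of size ≥ k) − (#blocks of size ≥ k + 1), so the partition is: 3 block(s) of size 1, 1 block(s) of size 2.
In nonincreasing order the block sizes are [2, 1, 1, 1].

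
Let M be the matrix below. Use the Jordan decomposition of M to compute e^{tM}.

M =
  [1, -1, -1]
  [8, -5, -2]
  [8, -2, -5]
e^{tM} =
  [4*t*exp(-3*t) + exp(-3*t), -t*exp(-3*t), -t*exp(-3*t)]
  [8*t*exp(-3*t), -2*t*exp(-3*t) + exp(-3*t), -2*t*exp(-3*t)]
  [8*t*exp(-3*t), -2*t*exp(-3*t), -2*t*exp(-3*t) + exp(-3*t)]

Strategy: write M = P · J · P⁻¹ where J is a Jordan canonical form, so e^{tM} = P · e^{tJ} · P⁻¹, and e^{tJ} can be computed block-by-block.

M has Jordan form
J =
  [-3,  1,  0]
  [ 0, -3,  0]
  [ 0,  0, -3]
(up to reordering of blocks).

Per-block formulas:
  For a 1×1 block at λ = -3: exp(t · [-3]) = [e^(-3t)].
  For a 2×2 Jordan block J_2(-3): exp(t · J_2(-3)) = e^(-3t)·(I + t·N), where N is the 2×2 nilpotent shift.

After assembling e^{tJ} and conjugating by P, we get:

e^{tM} =
  [4*t*exp(-3*t) + exp(-3*t), -t*exp(-3*t), -t*exp(-3*t)]
  [8*t*exp(-3*t), -2*t*exp(-3*t) + exp(-3*t), -2*t*exp(-3*t)]
  [8*t*exp(-3*t), -2*t*exp(-3*t), -2*t*exp(-3*t) + exp(-3*t)]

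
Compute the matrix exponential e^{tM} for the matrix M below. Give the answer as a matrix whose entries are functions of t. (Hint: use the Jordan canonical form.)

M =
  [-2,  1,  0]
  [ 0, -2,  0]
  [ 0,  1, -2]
e^{tM} =
  [exp(-2*t), t*exp(-2*t), 0]
  [0, exp(-2*t), 0]
  [0, t*exp(-2*t), exp(-2*t)]

Strategy: write M = P · J · P⁻¹ where J is a Jordan canonical form, so e^{tM} = P · e^{tJ} · P⁻¹, and e^{tJ} can be computed block-by-block.

M has Jordan form
J =
  [-2,  1,  0]
  [ 0, -2,  0]
  [ 0,  0, -2]
(up to reordering of blocks).

Per-block formulas:
  For a 1×1 block at λ = -2: exp(t · [-2]) = [e^(-2t)].
  For a 2×2 Jordan block J_2(-2): exp(t · J_2(-2)) = e^(-2t)·(I + t·N), where N is the 2×2 nilpotent shift.

After assembling e^{tJ} and conjugating by P, we get:

e^{tM} =
  [exp(-2*t), t*exp(-2*t), 0]
  [0, exp(-2*t), 0]
  [0, t*exp(-2*t), exp(-2*t)]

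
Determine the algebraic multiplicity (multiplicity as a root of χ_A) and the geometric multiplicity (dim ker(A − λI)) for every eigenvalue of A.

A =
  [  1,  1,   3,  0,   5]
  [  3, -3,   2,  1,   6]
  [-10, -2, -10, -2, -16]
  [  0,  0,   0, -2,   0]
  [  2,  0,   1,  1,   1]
λ = -4: alg = 2, geom = 1; λ = -2: alg = 2, geom = 2; λ = -1: alg = 1, geom = 1

Step 1 — factor the characteristic polynomial to read off the algebraic multiplicities:
  χ_A(x) = (x + 1)*(x + 2)^2*(x + 4)^2

Step 2 — compute geometric multiplicities via the rank-nullity identity g(λ) = n − rank(A − λI):
  rank(A − (-4)·I) = 4, so dim ker(A − (-4)·I) = n − 4 = 1
  rank(A − (-2)·I) = 3, so dim ker(A − (-2)·I) = n − 3 = 2
  rank(A − (-1)·I) = 4, so dim ker(A − (-1)·I) = n − 4 = 1

Summary:
  λ = -4: algebraic multiplicity = 2, geometric multiplicity = 1
  λ = -2: algebraic multiplicity = 2, geometric multiplicity = 2
  λ = -1: algebraic multiplicity = 1, geometric multiplicity = 1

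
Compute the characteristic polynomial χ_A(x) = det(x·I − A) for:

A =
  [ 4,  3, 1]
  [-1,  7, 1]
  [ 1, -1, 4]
x^3 - 15*x^2 + 75*x - 125

Expanding det(x·I − A) (e.g. by cofactor expansion or by noting that A is similar to its Jordan form J, which has the same characteristic polynomial as A) gives
  χ_A(x) = x^3 - 15*x^2 + 75*x - 125
which factors as (x - 5)^3. The eigenvalues (with algebraic multiplicities) are λ = 5 with multiplicity 3.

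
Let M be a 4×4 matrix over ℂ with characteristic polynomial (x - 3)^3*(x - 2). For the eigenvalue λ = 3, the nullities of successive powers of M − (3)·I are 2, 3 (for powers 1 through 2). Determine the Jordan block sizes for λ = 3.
Block sizes for λ = 3: [2, 1]

From the dimensions of kernels of powers, the number of Jordan blocks of size at least j is d_j − d_{j−1} where d_j = dim ker(N^j) (with d_0 = 0). Computing the differences gives [2, 1].
The number of blocks of size exactly k is (#blocks of size ≥ k) − (#blocks of size ≥ k + 1), so the partition is: 1 block(s) of size 1, 1 block(s) of size 2.
In nonincreasing order the block sizes are [2, 1].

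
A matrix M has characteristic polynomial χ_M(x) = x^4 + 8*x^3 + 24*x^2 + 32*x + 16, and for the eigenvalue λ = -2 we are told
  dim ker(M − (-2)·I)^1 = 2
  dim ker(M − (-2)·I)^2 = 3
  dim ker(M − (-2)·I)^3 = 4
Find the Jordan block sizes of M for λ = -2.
Block sizes for λ = -2: [3, 1]

From the dimensions of kernels of powers, the number of Jordan blocks of size at least j is d_j − d_{j−1} where d_j = dim ker(N^j) (with d_0 = 0). Computing the differences gives [2, 1, 1].
The number of blocks of size exactly k is (#blocks of size ≥ k) − (#blocks of size ≥ k + 1), so the partition is: 1 block(s) of size 1, 1 block(s) of size 3.
In nonincreasing order the block sizes are [3, 1].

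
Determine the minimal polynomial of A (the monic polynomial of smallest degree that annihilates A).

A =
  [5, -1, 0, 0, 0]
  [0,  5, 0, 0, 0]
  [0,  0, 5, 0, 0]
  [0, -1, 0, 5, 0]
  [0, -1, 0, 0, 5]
x^2 - 10*x + 25

The characteristic polynomial is χ_A(x) = (x - 5)^5, so the eigenvalues are known. The minimal polynomial is
  m_A(x) = Π_λ (x − λ)^{k_λ}
where k_λ is the size of the *largest* Jordan block for λ (equivalently, the smallest k with (A − λI)^k v = 0 for every generalised eigenvector v of λ).

  λ = 5: largest Jordan block has size 2, contributing (x − 5)^2

So m_A(x) = (x - 5)^2 = x^2 - 10*x + 25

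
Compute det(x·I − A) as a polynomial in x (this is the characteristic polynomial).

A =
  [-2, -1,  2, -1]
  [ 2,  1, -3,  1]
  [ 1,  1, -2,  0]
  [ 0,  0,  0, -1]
x^4 + 4*x^3 + 6*x^2 + 4*x + 1

Expanding det(x·I − A) (e.g. by cofactor expansion or by noting that A is similar to its Jordan form J, which has the same characteristic polynomial as A) gives
  χ_A(x) = x^4 + 4*x^3 + 6*x^2 + 4*x + 1
which factors as (x + 1)^4. The eigenvalues (with algebraic multiplicities) are λ = -1 with multiplicity 4.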